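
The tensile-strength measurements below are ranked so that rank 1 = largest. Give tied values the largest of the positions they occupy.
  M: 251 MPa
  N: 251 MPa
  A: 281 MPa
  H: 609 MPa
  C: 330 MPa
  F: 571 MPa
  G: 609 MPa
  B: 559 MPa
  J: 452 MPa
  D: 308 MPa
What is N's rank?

10

Sorted (descending): 609, 609, 571, 559, 452, 330, 308, 281, 251, 251
The 2 values of 609 occupy positions 1–2 → each gets rank 2.
The 2 values of 251 occupy positions 9–10 → each gets rank 10.
N has value 251 MPa → rank 10.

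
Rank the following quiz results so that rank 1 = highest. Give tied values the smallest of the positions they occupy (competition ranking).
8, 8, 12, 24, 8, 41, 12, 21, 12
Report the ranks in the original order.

Sorted (descending): 41, 24, 21, 12, 12, 12, 8, 8, 8
The 3 values of 12 occupy positions 4–6 → each gets rank 4.
The 3 values of 8 occupy positions 7–9 → each gets rank 7.

7, 7, 4, 2, 7, 1, 4, 3, 4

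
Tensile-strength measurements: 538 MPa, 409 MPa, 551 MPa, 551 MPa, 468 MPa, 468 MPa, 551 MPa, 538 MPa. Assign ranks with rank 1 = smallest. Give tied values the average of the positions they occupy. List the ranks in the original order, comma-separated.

Sorted (ascending): 409, 468, 468, 538, 538, 551, 551, 551
The 2 values of 468 occupy positions 2–3 → average rank (2+3)/2 = 2.5.
The 2 values of 538 occupy positions 4–5 → average rank (4+5)/2 = 4.5.
The 3 values of 551 occupy positions 6–8 → average rank 7.

4.5, 1, 7, 7, 2.5, 2.5, 7, 4.5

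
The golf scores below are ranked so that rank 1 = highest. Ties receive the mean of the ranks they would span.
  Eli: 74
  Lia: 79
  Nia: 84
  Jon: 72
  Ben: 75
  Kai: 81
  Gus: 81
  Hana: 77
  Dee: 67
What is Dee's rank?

Sorted (descending): 84, 81, 81, 79, 77, 75, 74, 72, 67
The 2 values of 81 occupy positions 2–3 → average rank (2+3)/2 = 2.5.
Dee has value 67 → rank 9.

9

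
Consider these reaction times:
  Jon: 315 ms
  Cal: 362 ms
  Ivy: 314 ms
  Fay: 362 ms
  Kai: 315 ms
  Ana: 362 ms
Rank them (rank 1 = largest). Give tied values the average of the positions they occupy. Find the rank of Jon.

4.5

Sorted (descending): 362, 362, 362, 315, 315, 314
The 3 values of 362 occupy positions 1–3 → average rank 2.
The 2 values of 315 occupy positions 4–5 → average rank (4+5)/2 = 4.5.
Jon has value 315 ms → rank 4.5.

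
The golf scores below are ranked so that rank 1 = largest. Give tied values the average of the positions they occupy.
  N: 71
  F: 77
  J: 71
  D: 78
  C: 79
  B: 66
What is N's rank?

4.5

Sorted (descending): 79, 78, 77, 71, 71, 66
The 2 values of 71 occupy positions 4–5 → average rank (4+5)/2 = 4.5.
N has value 71 → rank 4.5.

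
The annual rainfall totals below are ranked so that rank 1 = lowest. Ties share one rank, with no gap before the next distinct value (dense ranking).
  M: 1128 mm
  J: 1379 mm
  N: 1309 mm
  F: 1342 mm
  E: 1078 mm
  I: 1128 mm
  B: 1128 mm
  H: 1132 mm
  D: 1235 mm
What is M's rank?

Sorted (ascending): 1078, 1128, 1128, 1128, 1132, 1235, 1309, 1342, 1379
The 3 values of 1128 share dense rank 2.
Remaining distinct values take the next consecutive integers.
M has value 1128 mm → rank 2.

2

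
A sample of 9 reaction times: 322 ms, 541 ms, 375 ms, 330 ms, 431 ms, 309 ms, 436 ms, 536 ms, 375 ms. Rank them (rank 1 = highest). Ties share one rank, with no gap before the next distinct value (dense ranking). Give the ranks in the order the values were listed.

7, 1, 5, 6, 4, 8, 3, 2, 5

Sorted (descending): 541, 536, 436, 431, 375, 375, 330, 322, 309
The 2 values of 375 share dense rank 5.
Remaining distinct values take the next consecutive integers.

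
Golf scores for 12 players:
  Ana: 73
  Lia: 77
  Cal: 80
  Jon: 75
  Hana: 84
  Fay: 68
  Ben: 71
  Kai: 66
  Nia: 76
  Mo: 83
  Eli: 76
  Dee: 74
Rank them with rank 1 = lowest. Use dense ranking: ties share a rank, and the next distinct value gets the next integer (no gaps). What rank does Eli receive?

7

Sorted (ascending): 66, 68, 71, 73, 74, 75, 76, 76, 77, 80, 83, 84
The 2 values of 76 share dense rank 7.
Remaining distinct values take the next consecutive integers.
Eli has value 76 → rank 7.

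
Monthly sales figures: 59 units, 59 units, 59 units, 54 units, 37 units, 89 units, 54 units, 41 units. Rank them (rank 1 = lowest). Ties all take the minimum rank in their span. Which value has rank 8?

Sorted (ascending): 37, 41, 54, 54, 59, 59, 59, 89
The 2 values of 54 occupy positions 3–4 → each gets rank 3.
The 3 values of 59 occupy positions 5–7 → each gets rank 5.
Rank 8 → value 89.

89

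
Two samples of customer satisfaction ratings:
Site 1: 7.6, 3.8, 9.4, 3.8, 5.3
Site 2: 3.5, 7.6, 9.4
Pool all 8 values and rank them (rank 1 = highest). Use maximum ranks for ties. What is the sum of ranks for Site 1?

Sorted (descending): 9.4, 9.4, 7.6, 7.6, 5.3, 3.8, 3.8, 3.5
The 2 values of 9.4 occupy positions 1–2 → each gets rank 2.
The 2 values of 7.6 occupy positions 3–4 → each gets rank 4.
The 2 values of 3.8 occupy positions 6–7 → each gets rank 7.
Site 1 values → pooled ranks: 7.6→4, 3.8→7, 9.4→2, 3.8→7, 5.3→5
Rank sum = 4 + 7 + 2 + 7 + 5 = 25

25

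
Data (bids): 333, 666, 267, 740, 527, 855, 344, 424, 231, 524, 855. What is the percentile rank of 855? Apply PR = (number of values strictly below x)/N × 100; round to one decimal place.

N = 11.
Strictly below 855: 9. Equal to 855: 2.
PR = 9/11 × 100 = 81.8

81.8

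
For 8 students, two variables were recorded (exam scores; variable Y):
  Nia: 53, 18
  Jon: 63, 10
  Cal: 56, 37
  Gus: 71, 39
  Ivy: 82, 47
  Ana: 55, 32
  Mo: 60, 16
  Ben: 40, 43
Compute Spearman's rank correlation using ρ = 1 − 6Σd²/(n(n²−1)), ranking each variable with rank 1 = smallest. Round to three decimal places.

Ranks of variable 1: 2, 6, 4, 7, 8, 3, 5, 1
Ranks of variable 2: 3, 1, 5, 6, 8, 4, 2, 7
d = r₁ − r₂: -1, 5, -1, 1, 0, -1, 3, -6
d²: 1, 25, 1, 1, 0, 1, 9, 36; Σd² = 74
ρ = 1 − 6·74/(8·63) = 1 − 444/504 = 0.119

0.119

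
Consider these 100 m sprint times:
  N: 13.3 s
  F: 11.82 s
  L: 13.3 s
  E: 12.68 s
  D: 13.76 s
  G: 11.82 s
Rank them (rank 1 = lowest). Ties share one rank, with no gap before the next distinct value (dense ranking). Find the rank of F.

1

Sorted (ascending): 11.82, 11.82, 12.68, 13.3, 13.3, 13.76
The 2 values of 11.82 share dense rank 1.
The 2 values of 13.3 share dense rank 3.
Remaining distinct values take the next consecutive integers.
F has value 11.82 s → rank 1.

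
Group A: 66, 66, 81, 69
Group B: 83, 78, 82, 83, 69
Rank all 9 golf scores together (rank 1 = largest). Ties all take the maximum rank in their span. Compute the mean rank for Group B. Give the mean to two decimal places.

Sorted (descending): 83, 83, 82, 81, 78, 69, 69, 66, 66
The 2 values of 83 occupy positions 1–2 → each gets rank 2.
The 2 values of 69 occupy positions 6–7 → each gets rank 7.
The 2 values of 66 occupy positions 8–9 → each gets rank 9.
Group B values → pooled ranks: 83→2, 78→5, 82→3, 83→2, 69→7
Mean rank = (2 + 5 + 3 + 2 + 7) / 5 = 3.80

3.80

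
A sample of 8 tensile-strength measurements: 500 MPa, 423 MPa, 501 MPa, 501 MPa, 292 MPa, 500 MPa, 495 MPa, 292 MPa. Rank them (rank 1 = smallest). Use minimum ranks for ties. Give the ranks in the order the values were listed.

Sorted (ascending): 292, 292, 423, 495, 500, 500, 501, 501
The 2 values of 292 occupy positions 1–2 → each gets rank 1.
The 2 values of 500 occupy positions 5–6 → each gets rank 5.
The 2 values of 501 occupy positions 7–8 → each gets rank 7.

5, 3, 7, 7, 1, 5, 4, 1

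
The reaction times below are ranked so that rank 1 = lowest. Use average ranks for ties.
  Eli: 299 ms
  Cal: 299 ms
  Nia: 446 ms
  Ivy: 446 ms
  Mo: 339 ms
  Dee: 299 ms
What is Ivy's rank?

5.5

Sorted (ascending): 299, 299, 299, 339, 446, 446
The 3 values of 299 occupy positions 1–3 → average rank 2.
The 2 values of 446 occupy positions 5–6 → average rank (5+6)/2 = 5.5.
Ivy has value 446 ms → rank 5.5.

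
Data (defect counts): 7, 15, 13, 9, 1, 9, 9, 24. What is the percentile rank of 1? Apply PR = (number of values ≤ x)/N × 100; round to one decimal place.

12.5

N = 8.
Strictly below 1: 0. Equal to 1: 1.
PR = 1/8 × 100 = 12.5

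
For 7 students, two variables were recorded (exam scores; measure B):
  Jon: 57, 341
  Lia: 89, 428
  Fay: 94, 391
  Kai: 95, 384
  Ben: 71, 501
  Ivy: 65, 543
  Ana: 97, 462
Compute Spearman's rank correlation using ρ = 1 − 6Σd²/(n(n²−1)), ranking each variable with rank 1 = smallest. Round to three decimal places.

-0.036

Ranks of variable 1: 1, 4, 5, 6, 3, 2, 7
Ranks of variable 2: 1, 4, 3, 2, 6, 7, 5
d = r₁ − r₂: 0, 0, 2, 4, -3, -5, 2
d²: 0, 0, 4, 16, 9, 25, 4; Σd² = 58
ρ = 1 − 6·58/(7·48) = 1 − 348/336 = -0.036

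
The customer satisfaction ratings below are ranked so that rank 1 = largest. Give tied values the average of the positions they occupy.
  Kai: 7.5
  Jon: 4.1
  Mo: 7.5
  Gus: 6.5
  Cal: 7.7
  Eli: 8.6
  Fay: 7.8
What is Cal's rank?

3

Sorted (descending): 8.6, 7.8, 7.7, 7.5, 7.5, 6.5, 4.1
The 2 values of 7.5 occupy positions 4–5 → average rank (4+5)/2 = 4.5.
Cal has value 7.7 → rank 3.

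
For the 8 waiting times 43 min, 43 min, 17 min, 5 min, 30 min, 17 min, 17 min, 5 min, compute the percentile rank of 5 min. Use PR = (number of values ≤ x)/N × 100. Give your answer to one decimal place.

25.0

N = 8.
Strictly below 5: 0. Equal to 5: 2.
PR = 2/8 × 100 = 25.0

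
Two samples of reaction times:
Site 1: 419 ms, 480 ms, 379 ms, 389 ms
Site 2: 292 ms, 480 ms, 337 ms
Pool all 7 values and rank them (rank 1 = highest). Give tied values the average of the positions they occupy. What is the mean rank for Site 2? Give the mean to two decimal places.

4.83

Sorted (descending): 480, 480, 419, 389, 379, 337, 292
The 2 values of 480 occupy positions 1–2 → average rank (1+2)/2 = 1.5.
Site 2 values → pooled ranks: 292→7, 480→1.5, 337→6
Mean rank = (7 + 1.5 + 6) / 3 = 4.83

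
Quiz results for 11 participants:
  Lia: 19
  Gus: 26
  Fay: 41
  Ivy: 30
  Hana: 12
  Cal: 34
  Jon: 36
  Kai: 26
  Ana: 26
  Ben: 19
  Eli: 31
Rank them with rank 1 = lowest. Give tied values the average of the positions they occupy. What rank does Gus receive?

5

Sorted (ascending): 12, 19, 19, 26, 26, 26, 30, 31, 34, 36, 41
The 2 values of 19 occupy positions 2–3 → average rank (2+3)/2 = 2.5.
The 3 values of 26 occupy positions 4–6 → average rank 5.
Gus has value 26 → rank 5.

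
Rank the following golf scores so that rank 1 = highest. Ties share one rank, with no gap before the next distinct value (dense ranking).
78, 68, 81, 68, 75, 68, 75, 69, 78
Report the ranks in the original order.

2, 5, 1, 5, 3, 5, 3, 4, 2

Sorted (descending): 81, 78, 78, 75, 75, 69, 68, 68, 68
The 2 values of 78 share dense rank 2.
The 2 values of 75 share dense rank 3.
The 3 values of 68 share dense rank 5.
Remaining distinct values take the next consecutive integers.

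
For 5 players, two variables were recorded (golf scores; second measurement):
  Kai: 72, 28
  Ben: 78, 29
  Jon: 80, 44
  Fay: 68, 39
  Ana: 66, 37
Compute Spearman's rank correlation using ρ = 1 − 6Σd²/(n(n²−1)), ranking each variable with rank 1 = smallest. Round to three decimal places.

Ranks of variable 1: 3, 4, 5, 2, 1
Ranks of variable 2: 1, 2, 5, 4, 3
d = r₁ − r₂: 2, 2, 0, -2, -2
d²: 4, 4, 0, 4, 4; Σd² = 16
ρ = 1 − 6·16/(5·24) = 1 − 96/120 = 0.200

0.200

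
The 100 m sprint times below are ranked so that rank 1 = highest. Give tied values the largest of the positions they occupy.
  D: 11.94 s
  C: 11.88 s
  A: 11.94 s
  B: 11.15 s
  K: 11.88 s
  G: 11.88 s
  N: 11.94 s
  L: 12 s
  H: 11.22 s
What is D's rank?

4

Sorted (descending): 12, 11.94, 11.94, 11.94, 11.88, 11.88, 11.88, 11.22, 11.15
The 3 values of 11.94 occupy positions 2–4 → each gets rank 4.
The 3 values of 11.88 occupy positions 5–7 → each gets rank 7.
D has value 11.94 s → rank 4.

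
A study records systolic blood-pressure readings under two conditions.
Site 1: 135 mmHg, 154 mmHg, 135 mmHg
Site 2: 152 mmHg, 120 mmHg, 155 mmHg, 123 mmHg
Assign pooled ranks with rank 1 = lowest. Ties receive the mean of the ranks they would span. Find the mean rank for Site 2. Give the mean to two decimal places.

Sorted (ascending): 120, 123, 135, 135, 152, 154, 155
The 2 values of 135 occupy positions 3–4 → average rank (3+4)/2 = 3.5.
Site 2 values → pooled ranks: 152→5, 120→1, 155→7, 123→2
Mean rank = (5 + 1 + 7 + 2) / 4 = 3.75

3.75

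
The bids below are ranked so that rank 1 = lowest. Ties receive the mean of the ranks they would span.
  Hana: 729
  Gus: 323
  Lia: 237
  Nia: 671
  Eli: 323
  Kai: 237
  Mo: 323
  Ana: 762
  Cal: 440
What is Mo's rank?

4

Sorted (ascending): 237, 237, 323, 323, 323, 440, 671, 729, 762
The 2 values of 237 occupy positions 1–2 → average rank (1+2)/2 = 1.5.
The 3 values of 323 occupy positions 3–5 → average rank 4.
Mo has value 323 → rank 4.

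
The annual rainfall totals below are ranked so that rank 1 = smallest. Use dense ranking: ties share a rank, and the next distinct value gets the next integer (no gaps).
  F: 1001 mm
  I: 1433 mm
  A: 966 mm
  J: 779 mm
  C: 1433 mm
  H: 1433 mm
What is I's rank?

4

Sorted (ascending): 779, 966, 1001, 1433, 1433, 1433
The 3 values of 1433 share dense rank 4.
Remaining distinct values take the next consecutive integers.
I has value 1433 mm → rank 4.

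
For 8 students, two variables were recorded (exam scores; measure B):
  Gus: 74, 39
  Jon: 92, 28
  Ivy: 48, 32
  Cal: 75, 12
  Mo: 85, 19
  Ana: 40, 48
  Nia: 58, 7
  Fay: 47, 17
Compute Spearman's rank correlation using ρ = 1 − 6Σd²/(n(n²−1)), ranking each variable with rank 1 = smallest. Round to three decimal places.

Ranks of variable 1: 5, 8, 3, 6, 7, 1, 4, 2
Ranks of variable 2: 7, 5, 6, 2, 4, 8, 1, 3
d = r₁ − r₂: -2, 3, -3, 4, 3, -7, 3, -1
d²: 4, 9, 9, 16, 9, 49, 9, 1; Σd² = 106
ρ = 1 − 6·106/(8·63) = 1 − 636/504 = -0.262

-0.262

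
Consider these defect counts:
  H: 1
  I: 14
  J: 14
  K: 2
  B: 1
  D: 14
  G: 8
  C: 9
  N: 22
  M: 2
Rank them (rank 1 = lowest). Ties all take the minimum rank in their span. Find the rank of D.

7

Sorted (ascending): 1, 1, 2, 2, 8, 9, 14, 14, 14, 22
The 2 values of 1 occupy positions 1–2 → each gets rank 1.
The 2 values of 2 occupy positions 3–4 → each gets rank 3.
The 3 values of 14 occupy positions 7–9 → each gets rank 7.
D has value 14 → rank 7.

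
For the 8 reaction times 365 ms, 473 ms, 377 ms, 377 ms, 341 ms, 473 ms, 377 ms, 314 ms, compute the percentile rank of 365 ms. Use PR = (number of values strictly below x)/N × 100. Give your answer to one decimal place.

N = 8.
Strictly below 365: 2. Equal to 365: 1.
PR = 2/8 × 100 = 25.0

25.0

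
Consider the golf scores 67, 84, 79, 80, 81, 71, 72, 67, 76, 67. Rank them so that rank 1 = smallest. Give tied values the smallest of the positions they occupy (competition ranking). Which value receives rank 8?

80

Sorted (ascending): 67, 67, 67, 71, 72, 76, 79, 80, 81, 84
The 3 values of 67 occupy positions 1–3 → each gets rank 1.
Rank 8 → value 80.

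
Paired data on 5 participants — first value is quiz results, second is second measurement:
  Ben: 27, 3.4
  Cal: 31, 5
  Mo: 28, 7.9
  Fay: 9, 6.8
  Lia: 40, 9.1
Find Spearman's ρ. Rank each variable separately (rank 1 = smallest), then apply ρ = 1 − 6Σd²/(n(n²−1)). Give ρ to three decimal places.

0.500

Ranks of variable 1: 2, 4, 3, 1, 5
Ranks of variable 2: 1, 2, 4, 3, 5
d = r₁ − r₂: 1, 2, -1, -2, 0
d²: 1, 4, 1, 4, 0; Σd² = 10
ρ = 1 − 6·10/(5·24) = 1 − 60/120 = 0.500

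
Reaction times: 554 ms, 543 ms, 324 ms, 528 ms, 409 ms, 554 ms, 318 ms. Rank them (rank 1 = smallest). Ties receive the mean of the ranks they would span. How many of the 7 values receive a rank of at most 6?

5

Sorted (ascending): 318, 324, 409, 528, 543, 554, 554
The 2 values of 554 occupy positions 6–7 → average rank (6+7)/2 = 6.5.
Ranks ≤ 6: {1, 2, 3, 4, 5} → 5 values.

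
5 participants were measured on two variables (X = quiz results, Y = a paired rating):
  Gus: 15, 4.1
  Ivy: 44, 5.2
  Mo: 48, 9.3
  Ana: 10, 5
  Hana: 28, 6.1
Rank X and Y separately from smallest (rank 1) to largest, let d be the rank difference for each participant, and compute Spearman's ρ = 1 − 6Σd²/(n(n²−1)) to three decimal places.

0.800

Ranks of variable 1: 2, 4, 5, 1, 3
Ranks of variable 2: 1, 3, 5, 2, 4
d = r₁ − r₂: 1, 1, 0, -1, -1
d²: 1, 1, 0, 1, 1; Σd² = 4
ρ = 1 − 6·4/(5·24) = 1 − 24/120 = 0.800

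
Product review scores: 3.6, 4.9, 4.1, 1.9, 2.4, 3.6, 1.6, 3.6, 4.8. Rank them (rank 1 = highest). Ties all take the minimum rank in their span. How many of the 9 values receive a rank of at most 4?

Sorted (descending): 4.9, 4.8, 4.1, 3.6, 3.6, 3.6, 2.4, 1.9, 1.6
The 3 values of 3.6 occupy positions 4–6 → each gets rank 4.
Ranks ≤ 4: {1, 2, 3, 4, 4, 4} → 6 values.

6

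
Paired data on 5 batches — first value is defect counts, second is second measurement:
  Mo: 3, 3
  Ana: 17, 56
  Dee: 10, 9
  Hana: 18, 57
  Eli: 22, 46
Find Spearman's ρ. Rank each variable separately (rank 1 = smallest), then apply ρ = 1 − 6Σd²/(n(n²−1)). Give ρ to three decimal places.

Ranks of variable 1: 1, 3, 2, 4, 5
Ranks of variable 2: 1, 4, 2, 5, 3
d = r₁ − r₂: 0, -1, 0, -1, 2
d²: 0, 1, 0, 1, 4; Σd² = 6
ρ = 1 − 6·6/(5·24) = 1 − 36/120 = 0.700

0.700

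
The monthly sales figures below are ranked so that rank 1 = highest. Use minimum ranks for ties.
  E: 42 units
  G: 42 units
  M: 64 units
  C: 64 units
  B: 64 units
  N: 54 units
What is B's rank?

Sorted (descending): 64, 64, 64, 54, 42, 42
The 3 values of 64 occupy positions 1–3 → each gets rank 1.
The 2 values of 42 occupy positions 5–6 → each gets rank 5.
B has value 64 units → rank 1.

1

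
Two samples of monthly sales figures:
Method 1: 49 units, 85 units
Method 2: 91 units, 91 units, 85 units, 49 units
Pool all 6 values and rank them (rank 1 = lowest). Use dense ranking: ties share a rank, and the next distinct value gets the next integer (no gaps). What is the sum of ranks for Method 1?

Sorted (ascending): 49, 49, 85, 85, 91, 91
The 2 values of 49 share dense rank 1.
The 2 values of 85 share dense rank 2.
The 2 values of 91 share dense rank 3.
Method 1 values → pooled ranks: 49→1, 85→2
Rank sum = 1 + 2 = 3

3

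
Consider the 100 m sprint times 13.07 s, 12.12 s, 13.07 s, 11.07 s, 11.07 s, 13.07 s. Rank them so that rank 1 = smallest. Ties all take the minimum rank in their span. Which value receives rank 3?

Sorted (ascending): 11.07, 11.07, 12.12, 13.07, 13.07, 13.07
The 2 values of 11.07 occupy positions 1–2 → each gets rank 1.
The 3 values of 13.07 occupy positions 4–6 → each gets rank 4.
Rank 3 → value 12.12.

12.12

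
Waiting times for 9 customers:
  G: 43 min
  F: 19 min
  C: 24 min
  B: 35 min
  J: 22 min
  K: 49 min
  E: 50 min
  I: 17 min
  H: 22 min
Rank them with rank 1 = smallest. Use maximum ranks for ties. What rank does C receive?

5

Sorted (ascending): 17, 19, 22, 22, 24, 35, 43, 49, 50
The 2 values of 22 occupy positions 3–4 → each gets rank 4.
C has value 24 min → rank 5.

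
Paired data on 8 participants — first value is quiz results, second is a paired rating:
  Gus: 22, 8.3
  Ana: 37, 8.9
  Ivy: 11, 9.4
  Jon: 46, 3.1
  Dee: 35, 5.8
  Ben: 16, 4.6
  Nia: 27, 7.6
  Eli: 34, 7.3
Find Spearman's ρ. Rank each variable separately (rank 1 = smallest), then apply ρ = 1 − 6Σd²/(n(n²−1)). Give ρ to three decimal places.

-0.405

Ranks of variable 1: 3, 7, 1, 8, 6, 2, 4, 5
Ranks of variable 2: 6, 7, 8, 1, 3, 2, 5, 4
d = r₁ − r₂: -3, 0, -7, 7, 3, 0, -1, 1
d²: 9, 0, 49, 49, 9, 0, 1, 1; Σd² = 118
ρ = 1 − 6·118/(8·63) = 1 − 708/504 = -0.405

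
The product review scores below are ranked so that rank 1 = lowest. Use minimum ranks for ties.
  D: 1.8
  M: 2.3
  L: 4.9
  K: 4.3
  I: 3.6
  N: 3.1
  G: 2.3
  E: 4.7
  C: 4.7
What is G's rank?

Sorted (ascending): 1.8, 2.3, 2.3, 3.1, 3.6, 4.3, 4.7, 4.7, 4.9
The 2 values of 2.3 occupy positions 2–3 → each gets rank 2.
The 2 values of 4.7 occupy positions 7–8 → each gets rank 7.
G has value 2.3 → rank 2.

2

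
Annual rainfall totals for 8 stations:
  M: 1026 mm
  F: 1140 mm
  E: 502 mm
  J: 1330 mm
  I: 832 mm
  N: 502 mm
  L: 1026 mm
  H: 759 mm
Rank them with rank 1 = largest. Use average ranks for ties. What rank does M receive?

Sorted (descending): 1330, 1140, 1026, 1026, 832, 759, 502, 502
The 2 values of 1026 occupy positions 3–4 → average rank (3+4)/2 = 3.5.
The 2 values of 502 occupy positions 7–8 → average rank (7+8)/2 = 7.5.
M has value 1026 mm → rank 3.5.

3.5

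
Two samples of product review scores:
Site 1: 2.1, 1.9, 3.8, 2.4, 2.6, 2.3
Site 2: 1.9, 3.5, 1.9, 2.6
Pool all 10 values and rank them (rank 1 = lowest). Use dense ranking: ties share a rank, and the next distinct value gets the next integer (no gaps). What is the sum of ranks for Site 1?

Sorted (ascending): 1.9, 1.9, 1.9, 2.1, 2.3, 2.4, 2.6, 2.6, 3.5, 3.8
The 3 values of 1.9 share dense rank 1.
The 2 values of 2.6 share dense rank 5.
Remaining distinct values take the next consecutive integers.
Site 1 values → pooled ranks: 2.1→2, 1.9→1, 3.8→7, 2.4→4, 2.6→5, 2.3→3
Rank sum = 2 + 1 + 7 + 4 + 5 + 3 = 22

22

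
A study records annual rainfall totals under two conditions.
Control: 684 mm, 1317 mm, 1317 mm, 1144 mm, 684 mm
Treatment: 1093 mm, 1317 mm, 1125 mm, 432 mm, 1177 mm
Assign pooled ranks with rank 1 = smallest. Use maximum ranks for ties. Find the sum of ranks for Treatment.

Sorted (ascending): 432, 684, 684, 1093, 1125, 1144, 1177, 1317, 1317, 1317
The 2 values of 684 occupy positions 2–3 → each gets rank 3.
The 3 values of 1317 occupy positions 8–10 → each gets rank 10.
Treatment values → pooled ranks: 1093→4, 1317→10, 1125→5, 432→1, 1177→7
Rank sum = 4 + 10 + 5 + 1 + 7 = 27

27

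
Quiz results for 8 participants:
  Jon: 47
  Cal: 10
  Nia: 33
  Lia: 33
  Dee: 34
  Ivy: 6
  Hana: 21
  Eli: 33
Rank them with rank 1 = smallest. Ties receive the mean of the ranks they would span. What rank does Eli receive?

5

Sorted (ascending): 6, 10, 21, 33, 33, 33, 34, 47
The 3 values of 33 occupy positions 4–6 → average rank 5.
Eli has value 33 → rank 5.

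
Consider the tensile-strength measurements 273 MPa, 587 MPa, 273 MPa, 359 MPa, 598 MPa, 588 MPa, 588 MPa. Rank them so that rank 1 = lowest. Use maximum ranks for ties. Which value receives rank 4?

587

Sorted (ascending): 273, 273, 359, 587, 588, 588, 598
The 2 values of 273 occupy positions 1–2 → each gets rank 2.
The 2 values of 588 occupy positions 5–6 → each gets rank 6.
Rank 4 → value 587.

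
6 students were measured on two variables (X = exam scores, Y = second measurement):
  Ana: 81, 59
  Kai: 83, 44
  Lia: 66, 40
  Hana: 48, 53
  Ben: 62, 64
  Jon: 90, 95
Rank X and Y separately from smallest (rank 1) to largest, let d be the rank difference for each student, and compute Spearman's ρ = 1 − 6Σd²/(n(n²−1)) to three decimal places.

Ranks of variable 1: 4, 5, 3, 1, 2, 6
Ranks of variable 2: 4, 2, 1, 3, 5, 6
d = r₁ − r₂: 0, 3, 2, -2, -3, 0
d²: 0, 9, 4, 4, 9, 0; Σd² = 26
ρ = 1 − 6·26/(6·35) = 1 − 156/210 = 0.257

0.257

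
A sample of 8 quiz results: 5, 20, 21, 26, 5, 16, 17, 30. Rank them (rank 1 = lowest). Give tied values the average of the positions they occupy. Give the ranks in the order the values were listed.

Sorted (ascending): 5, 5, 16, 17, 20, 21, 26, 30
The 2 values of 5 occupy positions 1–2 → average rank (1+2)/2 = 1.5.

1.5, 5, 6, 7, 1.5, 3, 4, 8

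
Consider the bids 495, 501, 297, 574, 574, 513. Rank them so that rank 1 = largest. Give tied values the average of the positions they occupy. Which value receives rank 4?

501

Sorted (descending): 574, 574, 513, 501, 495, 297
The 2 values of 574 occupy positions 1–2 → average rank (1+2)/2 = 1.5.
Rank 4 → value 501.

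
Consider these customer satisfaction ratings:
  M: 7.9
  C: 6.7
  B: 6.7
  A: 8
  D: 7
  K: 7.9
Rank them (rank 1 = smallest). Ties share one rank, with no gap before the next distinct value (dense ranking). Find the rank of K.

3

Sorted (ascending): 6.7, 6.7, 7, 7.9, 7.9, 8
The 2 values of 6.7 share dense rank 1.
The 2 values of 7.9 share dense rank 3.
Remaining distinct values take the next consecutive integers.
K has value 7.9 → rank 3.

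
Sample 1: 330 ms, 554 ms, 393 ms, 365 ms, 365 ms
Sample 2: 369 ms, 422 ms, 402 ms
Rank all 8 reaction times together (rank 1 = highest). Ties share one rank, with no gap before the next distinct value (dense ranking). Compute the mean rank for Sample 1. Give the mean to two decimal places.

4.80

Sorted (descending): 554, 422, 402, 393, 369, 365, 365, 330
The 2 values of 365 share dense rank 6.
Remaining distinct values take the next consecutive integers.
Sample 1 values → pooled ranks: 330→7, 554→1, 393→4, 365→6, 365→6
Mean rank = (7 + 1 + 4 + 6 + 6) / 5 = 4.80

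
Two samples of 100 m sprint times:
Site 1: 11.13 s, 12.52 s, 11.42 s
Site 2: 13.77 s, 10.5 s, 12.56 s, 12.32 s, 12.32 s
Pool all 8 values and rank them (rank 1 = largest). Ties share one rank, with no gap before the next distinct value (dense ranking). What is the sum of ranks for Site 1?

14

Sorted (descending): 13.77, 12.56, 12.52, 12.32, 12.32, 11.42, 11.13, 10.5
The 2 values of 12.32 share dense rank 4.
Remaining distinct values take the next consecutive integers.
Site 1 values → pooled ranks: 11.13→6, 12.52→3, 11.42→5
Rank sum = 6 + 3 + 5 = 14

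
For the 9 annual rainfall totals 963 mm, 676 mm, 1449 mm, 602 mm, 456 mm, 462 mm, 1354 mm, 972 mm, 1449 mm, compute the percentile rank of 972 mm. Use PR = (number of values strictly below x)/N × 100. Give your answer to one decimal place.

N = 9.
Strictly below 972: 5. Equal to 972: 1.
PR = 5/9 × 100 = 55.6

55.6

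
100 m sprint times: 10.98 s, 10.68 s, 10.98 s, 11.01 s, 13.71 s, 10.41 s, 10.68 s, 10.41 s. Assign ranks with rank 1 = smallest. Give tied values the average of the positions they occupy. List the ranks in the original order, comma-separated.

Sorted (ascending): 10.41, 10.41, 10.68, 10.68, 10.98, 10.98, 11.01, 13.71
The 2 values of 10.41 occupy positions 1–2 → average rank (1+2)/2 = 1.5.
The 2 values of 10.68 occupy positions 3–4 → average rank (3+4)/2 = 3.5.
The 2 values of 10.98 occupy positions 5–6 → average rank (5+6)/2 = 5.5.

5.5, 3.5, 5.5, 7, 8, 1.5, 3.5, 1.5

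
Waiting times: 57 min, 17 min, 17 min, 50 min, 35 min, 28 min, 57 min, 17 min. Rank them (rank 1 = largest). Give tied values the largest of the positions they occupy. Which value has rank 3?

50

Sorted (descending): 57, 57, 50, 35, 28, 17, 17, 17
The 2 values of 57 occupy positions 1–2 → each gets rank 2.
The 3 values of 17 occupy positions 6–8 → each gets rank 8.
Rank 3 → value 50.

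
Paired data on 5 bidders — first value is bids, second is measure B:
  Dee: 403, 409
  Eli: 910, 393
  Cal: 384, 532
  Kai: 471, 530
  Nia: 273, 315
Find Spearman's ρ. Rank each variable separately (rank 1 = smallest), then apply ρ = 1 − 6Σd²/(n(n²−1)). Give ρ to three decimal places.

Ranks of variable 1: 3, 5, 2, 4, 1
Ranks of variable 2: 3, 2, 5, 4, 1
d = r₁ − r₂: 0, 3, -3, 0, 0
d²: 0, 9, 9, 0, 0; Σd² = 18
ρ = 1 − 6·18/(5·24) = 1 − 108/120 = 0.100

0.100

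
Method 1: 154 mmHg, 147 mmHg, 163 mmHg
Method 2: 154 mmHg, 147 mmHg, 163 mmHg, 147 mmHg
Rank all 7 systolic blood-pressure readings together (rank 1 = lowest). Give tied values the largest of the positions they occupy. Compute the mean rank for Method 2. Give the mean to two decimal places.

4.50

Sorted (ascending): 147, 147, 147, 154, 154, 163, 163
The 3 values of 147 occupy positions 1–3 → each gets rank 3.
The 2 values of 154 occupy positions 4–5 → each gets rank 5.
The 2 values of 163 occupy positions 6–7 → each gets rank 7.
Method 2 values → pooled ranks: 154→5, 147→3, 163→7, 147→3
Mean rank = (5 + 3 + 7 + 3) / 4 = 4.50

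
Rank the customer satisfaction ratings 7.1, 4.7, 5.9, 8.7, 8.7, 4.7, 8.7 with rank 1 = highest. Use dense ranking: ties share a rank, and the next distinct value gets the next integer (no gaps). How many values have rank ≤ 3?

Sorted (descending): 8.7, 8.7, 8.7, 7.1, 5.9, 4.7, 4.7
The 3 values of 8.7 share dense rank 1.
The 2 values of 4.7 share dense rank 4.
Remaining distinct values take the next consecutive integers.
Ranks ≤ 3: {1, 1, 1, 2, 3} → 5 values.

5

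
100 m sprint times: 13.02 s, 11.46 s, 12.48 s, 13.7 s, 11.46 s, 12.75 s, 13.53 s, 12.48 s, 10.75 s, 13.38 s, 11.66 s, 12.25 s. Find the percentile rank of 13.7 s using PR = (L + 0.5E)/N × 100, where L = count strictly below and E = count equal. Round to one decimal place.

N = 12.
Strictly below 13.7: 11. Equal to 13.7: 1.
PR = (11 + 0.5·1)/12 × 100 = 95.8

95.8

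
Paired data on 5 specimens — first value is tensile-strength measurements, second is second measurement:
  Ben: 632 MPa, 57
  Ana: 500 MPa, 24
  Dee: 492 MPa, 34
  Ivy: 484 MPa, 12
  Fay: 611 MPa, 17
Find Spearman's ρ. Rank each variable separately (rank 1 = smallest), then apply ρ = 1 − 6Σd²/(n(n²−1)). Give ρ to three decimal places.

0.600

Ranks of variable 1: 5, 3, 2, 1, 4
Ranks of variable 2: 5, 3, 4, 1, 2
d = r₁ − r₂: 0, 0, -2, 0, 2
d²: 0, 0, 4, 0, 4; Σd² = 8
ρ = 1 − 6·8/(5·24) = 1 − 48/120 = 0.600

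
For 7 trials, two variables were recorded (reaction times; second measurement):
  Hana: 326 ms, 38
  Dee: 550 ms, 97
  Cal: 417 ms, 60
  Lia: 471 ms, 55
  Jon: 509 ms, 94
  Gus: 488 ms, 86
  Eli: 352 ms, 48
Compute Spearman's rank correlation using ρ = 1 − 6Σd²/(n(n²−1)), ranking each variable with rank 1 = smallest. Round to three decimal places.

Ranks of variable 1: 1, 7, 3, 4, 6, 5, 2
Ranks of variable 2: 1, 7, 4, 3, 6, 5, 2
d = r₁ − r₂: 0, 0, -1, 1, 0, 0, 0
d²: 0, 0, 1, 1, 0, 0, 0; Σd² = 2
ρ = 1 − 6·2/(7·48) = 1 − 12/336 = 0.964

0.964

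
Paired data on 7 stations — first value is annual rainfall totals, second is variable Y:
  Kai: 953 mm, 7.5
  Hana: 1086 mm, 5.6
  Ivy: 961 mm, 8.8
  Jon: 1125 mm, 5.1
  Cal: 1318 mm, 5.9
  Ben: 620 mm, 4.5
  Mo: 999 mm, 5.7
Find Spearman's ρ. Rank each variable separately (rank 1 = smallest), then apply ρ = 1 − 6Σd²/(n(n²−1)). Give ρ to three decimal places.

Ranks of variable 1: 2, 5, 3, 6, 7, 1, 4
Ranks of variable 2: 6, 3, 7, 2, 5, 1, 4
d = r₁ − r₂: -4, 2, -4, 4, 2, 0, 0
d²: 16, 4, 16, 16, 4, 0, 0; Σd² = 56
ρ = 1 − 6·56/(7·48) = 1 − 336/336 = 0.000

0.000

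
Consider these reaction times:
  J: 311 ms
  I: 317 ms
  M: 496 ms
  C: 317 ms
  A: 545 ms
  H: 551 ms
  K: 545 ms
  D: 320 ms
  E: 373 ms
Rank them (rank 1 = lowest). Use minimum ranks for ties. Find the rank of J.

Sorted (ascending): 311, 317, 317, 320, 373, 496, 545, 545, 551
The 2 values of 317 occupy positions 2–3 → each gets rank 2.
The 2 values of 545 occupy positions 7–8 → each gets rank 7.
J has value 311 ms → rank 1.

1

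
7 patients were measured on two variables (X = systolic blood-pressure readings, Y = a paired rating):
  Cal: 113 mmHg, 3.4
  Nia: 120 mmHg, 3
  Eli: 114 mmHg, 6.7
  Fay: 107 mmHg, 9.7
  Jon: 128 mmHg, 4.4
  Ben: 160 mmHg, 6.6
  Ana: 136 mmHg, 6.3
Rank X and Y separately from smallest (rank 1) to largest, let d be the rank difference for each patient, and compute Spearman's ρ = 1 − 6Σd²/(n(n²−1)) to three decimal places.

-0.179

Ranks of variable 1: 2, 4, 3, 1, 5, 7, 6
Ranks of variable 2: 2, 1, 6, 7, 3, 5, 4
d = r₁ − r₂: 0, 3, -3, -6, 2, 2, 2
d²: 0, 9, 9, 36, 4, 4, 4; Σd² = 66
ρ = 1 − 6·66/(7·48) = 1 − 396/336 = -0.179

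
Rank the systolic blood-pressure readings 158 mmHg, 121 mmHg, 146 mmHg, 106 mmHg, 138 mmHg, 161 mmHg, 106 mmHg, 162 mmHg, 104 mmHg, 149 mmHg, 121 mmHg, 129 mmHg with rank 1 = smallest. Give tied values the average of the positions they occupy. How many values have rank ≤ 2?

Sorted (ascending): 104, 106, 106, 121, 121, 129, 138, 146, 149, 158, 161, 162
The 2 values of 106 occupy positions 2–3 → average rank (2+3)/2 = 2.5.
The 2 values of 121 occupy positions 4–5 → average rank (4+5)/2 = 4.5.
Ranks ≤ 2: {1} → 1 value.

1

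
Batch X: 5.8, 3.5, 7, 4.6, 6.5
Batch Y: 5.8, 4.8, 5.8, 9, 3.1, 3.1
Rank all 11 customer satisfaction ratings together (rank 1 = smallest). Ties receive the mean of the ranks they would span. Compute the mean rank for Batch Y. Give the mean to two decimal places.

5.50

Sorted (ascending): 3.1, 3.1, 3.5, 4.6, 4.8, 5.8, 5.8, 5.8, 6.5, 7, 9
The 2 values of 3.1 occupy positions 1–2 → average rank (1+2)/2 = 1.5.
The 3 values of 5.8 occupy positions 6–8 → average rank 7.
Batch Y values → pooled ranks: 5.8→7, 4.8→5, 5.8→7, 9→11, 3.1→1.5, 3.1→1.5
Mean rank = (7 + 5 + 7 + 11 + 1.5 + 1.5) / 6 = 5.50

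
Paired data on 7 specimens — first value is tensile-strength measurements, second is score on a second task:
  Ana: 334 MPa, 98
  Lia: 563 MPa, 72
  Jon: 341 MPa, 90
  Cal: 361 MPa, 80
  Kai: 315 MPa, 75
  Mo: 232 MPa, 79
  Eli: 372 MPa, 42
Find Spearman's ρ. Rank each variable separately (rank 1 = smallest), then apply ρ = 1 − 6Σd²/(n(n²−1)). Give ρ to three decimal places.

Ranks of variable 1: 3, 7, 4, 5, 2, 1, 6
Ranks of variable 2: 7, 2, 6, 5, 3, 4, 1
d = r₁ − r₂: -4, 5, -2, 0, -1, -3, 5
d²: 16, 25, 4, 0, 1, 9, 25; Σd² = 80
ρ = 1 − 6·80/(7·48) = 1 − 480/336 = -0.429

-0.429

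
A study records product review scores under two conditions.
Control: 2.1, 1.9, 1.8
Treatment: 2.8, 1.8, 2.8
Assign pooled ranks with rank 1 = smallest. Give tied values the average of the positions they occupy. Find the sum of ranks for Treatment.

Sorted (ascending): 1.8, 1.8, 1.9, 2.1, 2.8, 2.8
The 2 values of 1.8 occupy positions 1–2 → average rank (1+2)/2 = 1.5.
The 2 values of 2.8 occupy positions 5–6 → average rank (5+6)/2 = 5.5.
Treatment values → pooled ranks: 2.8→5.5, 1.8→1.5, 2.8→5.5
Rank sum = 5.5 + 1.5 + 5.5 = 12.5

12.5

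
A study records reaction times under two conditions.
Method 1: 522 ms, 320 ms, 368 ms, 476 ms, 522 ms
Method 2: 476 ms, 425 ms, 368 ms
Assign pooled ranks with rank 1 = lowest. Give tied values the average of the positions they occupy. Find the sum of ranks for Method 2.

12

Sorted (ascending): 320, 368, 368, 425, 476, 476, 522, 522
The 2 values of 368 occupy positions 2–3 → average rank (2+3)/2 = 2.5.
The 2 values of 476 occupy positions 5–6 → average rank (5+6)/2 = 5.5.
The 2 values of 522 occupy positions 7–8 → average rank (7+8)/2 = 7.5.
Method 2 values → pooled ranks: 476→5.5, 425→4, 368→2.5
Rank sum = 5.5 + 4 + 2.5 = 12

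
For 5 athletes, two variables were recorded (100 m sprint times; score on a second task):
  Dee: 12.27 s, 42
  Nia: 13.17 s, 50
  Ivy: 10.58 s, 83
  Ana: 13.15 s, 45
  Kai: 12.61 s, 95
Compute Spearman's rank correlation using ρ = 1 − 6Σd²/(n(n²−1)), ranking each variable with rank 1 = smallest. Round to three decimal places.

Ranks of variable 1: 2, 5, 1, 4, 3
Ranks of variable 2: 1, 3, 4, 2, 5
d = r₁ − r₂: 1, 2, -3, 2, -2
d²: 1, 4, 9, 4, 4; Σd² = 22
ρ = 1 − 6·22/(5·24) = 1 − 132/120 = -0.100

-0.100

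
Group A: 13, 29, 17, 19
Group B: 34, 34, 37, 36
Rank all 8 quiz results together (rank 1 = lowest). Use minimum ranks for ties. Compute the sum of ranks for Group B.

25

Sorted (ascending): 13, 17, 19, 29, 34, 34, 36, 37
The 2 values of 34 occupy positions 5–6 → each gets rank 5.
Group B values → pooled ranks: 34→5, 34→5, 37→8, 36→7
Rank sum = 5 + 5 + 8 + 7 = 25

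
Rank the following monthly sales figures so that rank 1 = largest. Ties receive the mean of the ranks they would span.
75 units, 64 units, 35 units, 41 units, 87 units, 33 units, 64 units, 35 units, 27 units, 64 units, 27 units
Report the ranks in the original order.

Sorted (descending): 87, 75, 64, 64, 64, 41, 35, 35, 33, 27, 27
The 3 values of 64 occupy positions 3–5 → average rank 4.
The 2 values of 35 occupy positions 7–8 → average rank (7+8)/2 = 7.5.
The 2 values of 27 occupy positions 10–11 → average rank (10+11)/2 = 10.5.

2, 4, 7.5, 6, 1, 9, 4, 7.5, 10.5, 4, 10.5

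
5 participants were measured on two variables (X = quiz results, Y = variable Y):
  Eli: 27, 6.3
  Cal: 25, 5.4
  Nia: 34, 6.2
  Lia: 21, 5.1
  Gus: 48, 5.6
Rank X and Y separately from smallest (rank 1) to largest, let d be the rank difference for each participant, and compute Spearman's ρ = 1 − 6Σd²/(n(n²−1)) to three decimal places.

0.600

Ranks of variable 1: 3, 2, 4, 1, 5
Ranks of variable 2: 5, 2, 4, 1, 3
d = r₁ − r₂: -2, 0, 0, 0, 2
d²: 4, 0, 0, 0, 4; Σd² = 8
ρ = 1 − 6·8/(5·24) = 1 − 48/120 = 0.600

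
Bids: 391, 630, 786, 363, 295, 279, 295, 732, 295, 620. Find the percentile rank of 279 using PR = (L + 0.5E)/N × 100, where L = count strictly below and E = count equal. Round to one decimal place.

N = 10.
Strictly below 279: 0. Equal to 279: 1.
PR = (0 + 0.5·1)/10 × 100 = 5.0

5.0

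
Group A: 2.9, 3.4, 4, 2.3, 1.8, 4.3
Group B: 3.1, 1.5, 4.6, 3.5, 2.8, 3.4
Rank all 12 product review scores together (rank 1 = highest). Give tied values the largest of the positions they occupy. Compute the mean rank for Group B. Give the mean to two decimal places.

6.50

Sorted (descending): 4.6, 4.3, 4, 3.5, 3.4, 3.4, 3.1, 2.9, 2.8, 2.3, 1.8, 1.5
The 2 values of 3.4 occupy positions 5–6 → each gets rank 6.
Group B values → pooled ranks: 3.1→7, 1.5→12, 4.6→1, 3.5→4, 2.8→9, 3.4→6
Mean rank = (7 + 12 + 1 + 4 + 9 + 6) / 6 = 6.50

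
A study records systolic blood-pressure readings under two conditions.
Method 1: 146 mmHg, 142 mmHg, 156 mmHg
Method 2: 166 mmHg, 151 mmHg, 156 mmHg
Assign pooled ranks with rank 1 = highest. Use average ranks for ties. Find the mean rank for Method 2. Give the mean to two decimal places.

2.50

Sorted (descending): 166, 156, 156, 151, 146, 142
The 2 values of 156 occupy positions 2–3 → average rank (2+3)/2 = 2.5.
Method 2 values → pooled ranks: 166→1, 151→4, 156→2.5
Mean rank = (1 + 4 + 2.5) / 3 = 2.50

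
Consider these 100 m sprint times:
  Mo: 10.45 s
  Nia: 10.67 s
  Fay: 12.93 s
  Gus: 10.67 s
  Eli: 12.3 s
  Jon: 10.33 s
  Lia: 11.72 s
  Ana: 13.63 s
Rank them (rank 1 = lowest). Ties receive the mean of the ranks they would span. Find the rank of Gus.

3.5

Sorted (ascending): 10.33, 10.45, 10.67, 10.67, 11.72, 12.3, 12.93, 13.63
The 2 values of 10.67 occupy positions 3–4 → average rank (3+4)/2 = 3.5.
Gus has value 10.67 s → rank 3.5.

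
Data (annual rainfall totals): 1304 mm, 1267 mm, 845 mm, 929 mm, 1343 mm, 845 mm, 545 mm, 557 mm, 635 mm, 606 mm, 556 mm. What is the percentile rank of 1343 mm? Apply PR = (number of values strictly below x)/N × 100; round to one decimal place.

90.9

N = 11.
Strictly below 1343: 10. Equal to 1343: 1.
PR = 10/11 × 100 = 90.9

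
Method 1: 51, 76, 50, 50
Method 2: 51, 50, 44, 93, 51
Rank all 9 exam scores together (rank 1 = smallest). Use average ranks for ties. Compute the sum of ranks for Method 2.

25

Sorted (ascending): 44, 50, 50, 50, 51, 51, 51, 76, 93
The 3 values of 50 occupy positions 2–4 → average rank 3.
The 3 values of 51 occupy positions 5–7 → average rank 6.
Method 2 values → pooled ranks: 51→6, 50→3, 44→1, 93→9, 51→6
Rank sum = 6 + 3 + 1 + 9 + 6 = 25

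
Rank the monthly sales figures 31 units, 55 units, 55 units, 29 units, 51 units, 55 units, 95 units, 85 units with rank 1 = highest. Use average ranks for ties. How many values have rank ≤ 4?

Sorted (descending): 95, 85, 55, 55, 55, 51, 31, 29
The 3 values of 55 occupy positions 3–5 → average rank 4.
Ranks ≤ 4: {1, 2, 4, 4, 4} → 5 values.

5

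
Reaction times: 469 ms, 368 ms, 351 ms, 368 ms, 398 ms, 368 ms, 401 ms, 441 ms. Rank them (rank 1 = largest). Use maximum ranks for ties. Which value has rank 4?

398

Sorted (descending): 469, 441, 401, 398, 368, 368, 368, 351
The 3 values of 368 occupy positions 5–7 → each gets rank 7.
Rank 4 → value 398.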